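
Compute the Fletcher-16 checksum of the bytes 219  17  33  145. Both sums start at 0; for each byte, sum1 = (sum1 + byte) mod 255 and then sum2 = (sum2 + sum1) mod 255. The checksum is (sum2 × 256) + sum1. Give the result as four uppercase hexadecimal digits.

Running sums (mod 255):
  after byte 0 (219): sum1=219, sum2=219
  after byte 1 (17): sum1=236, sum2=200
  after byte 2 (33): sum1=14, sum2=214
  after byte 3 (145): sum1=159, sum2=118
Checksum = sum2·256 + sum1 = 118·256 + 159 = 30367 = 0x769F.

769F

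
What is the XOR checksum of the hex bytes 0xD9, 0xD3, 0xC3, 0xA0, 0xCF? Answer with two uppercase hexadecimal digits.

A6

XOR the bytes together:
  start with 0xD9
  0xD9 ⊕ 0xD3 = 0x0A
  0x0A ⊕ 0xC3 = 0xC9
  0xC9 ⊕ 0xA0 = 0x69
  0x69 ⊕ 0xCF = 0xA6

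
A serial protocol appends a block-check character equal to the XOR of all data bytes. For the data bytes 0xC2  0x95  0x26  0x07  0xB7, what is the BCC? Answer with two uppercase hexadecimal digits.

XOR the bytes together:
  start with 0xC2
  0xC2 ⊕ 0x95 = 0x57
  0x57 ⊕ 0x26 = 0x71
  0x71 ⊕ 0x07 = 0x76
  0x76 ⊕ 0xB7 = 0xC1

C1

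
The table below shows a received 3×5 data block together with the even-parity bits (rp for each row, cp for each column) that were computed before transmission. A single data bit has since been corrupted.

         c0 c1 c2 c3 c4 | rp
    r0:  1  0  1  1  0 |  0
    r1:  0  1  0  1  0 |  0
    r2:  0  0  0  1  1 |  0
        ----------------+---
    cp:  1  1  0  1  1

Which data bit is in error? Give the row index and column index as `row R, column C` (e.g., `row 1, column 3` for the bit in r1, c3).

Recompute each row's even parity and compare to rp:
  r0: data parity 1, sent rp 0 → mismatch
  r1: data parity 0, sent rp 0 → ok
  r2: data parity 0, sent rp 0 → ok
Recompute each column's even parity and compare to cp:
  c0: data parity 1, sent cp 1 → ok
  c1: data parity 1, sent cp 1 → ok
  c2: data parity 1, sent cp 0 → mismatch
  c3: data parity 1, sent cp 1 → ok
  c4: data parity 1, sent cp 1 → ok
Exactly one row (r0) and one column (c2) fail → the flipped bit is at their intersection.

row 0, column 2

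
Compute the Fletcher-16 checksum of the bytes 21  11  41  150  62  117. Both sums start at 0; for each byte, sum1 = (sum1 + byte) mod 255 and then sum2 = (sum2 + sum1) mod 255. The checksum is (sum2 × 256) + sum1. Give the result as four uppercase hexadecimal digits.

1093

Running sums (mod 255):
  after byte 0 (21): sum1=21, sum2=21
  after byte 1 (11): sum1=32, sum2=53
  after byte 2 (41): sum1=73, sum2=126
  after byte 3 (150): sum1=223, sum2=94
  after byte 4 (62): sum1=30, sum2=124
  after byte 5 (117): sum1=147, sum2=16
Checksum = sum2·256 + sum1 = 16·256 + 147 = 4243 = 0x1093.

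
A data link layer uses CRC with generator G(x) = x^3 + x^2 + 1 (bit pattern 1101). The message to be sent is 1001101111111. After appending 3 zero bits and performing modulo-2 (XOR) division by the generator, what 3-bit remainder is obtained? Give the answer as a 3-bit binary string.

Append 3 zeros: 1001101111111000. Divide by 1101 (XOR where the leading bit is 1):
  pos 0: 1001 XOR 1101 = 0100
  pos 1: 1001 XOR 1101 = 0100
  pos 2: 1000 XOR 1101 = 0101
  pos 3: 1011 XOR 1101 = 0110
  pos 4: 1101 XOR 1101 = 0000
  pos 8: 1111 XOR 1101 = 0010
  pos 10: 1010 XOR 1101 = 0111
  pos 11: 1110 XOR 1101 = 0011
Remainder (last 3 bits) = 110. This is the CRC / FCS.

110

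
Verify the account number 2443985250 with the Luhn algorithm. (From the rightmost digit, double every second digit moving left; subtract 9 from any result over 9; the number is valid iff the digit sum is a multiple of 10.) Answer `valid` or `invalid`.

valid

From the right, keep odd positions and double even positions (subtract 9 from any doubled value over 9):
  doubled (positions 2,4,...): 1 1 9 8 4 → sum 23
  kept (positions 1,3,...): 0 2 8 3 4 → sum 17
Total = 40.
40 mod 10 = 0, so the number is valid.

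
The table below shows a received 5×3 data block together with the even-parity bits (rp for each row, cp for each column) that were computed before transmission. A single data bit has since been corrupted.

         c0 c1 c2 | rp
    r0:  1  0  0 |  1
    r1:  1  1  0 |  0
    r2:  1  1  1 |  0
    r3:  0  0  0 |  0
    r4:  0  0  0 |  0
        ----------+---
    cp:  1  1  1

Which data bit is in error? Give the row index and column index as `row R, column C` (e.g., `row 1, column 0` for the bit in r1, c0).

row 2, column 1

Recompute each row's even parity and compare to rp:
  r0: data parity 1, sent rp 1 → ok
  r1: data parity 0, sent rp 0 → ok
  r2: data parity 1, sent rp 0 → mismatch
  r3: data parity 0, sent rp 0 → ok
  r4: data parity 0, sent rp 0 → ok
Recompute each column's even parity and compare to cp:
  c0: data parity 1, sent cp 1 → ok
  c1: data parity 0, sent cp 1 → mismatch
  c2: data parity 1, sent cp 1 → ok
Exactly one row (r2) and one column (c1) fail → the flipped bit is at their intersection.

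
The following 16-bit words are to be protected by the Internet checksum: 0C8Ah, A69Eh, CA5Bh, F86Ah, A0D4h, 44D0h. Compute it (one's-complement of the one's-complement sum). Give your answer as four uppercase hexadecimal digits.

One's-complement addition (fold any carry out of bit 15 back into bit 0):
  0x0C8A + 0xA69E = 0x0B328
  0xB328 + 0xCA5B = 0x17D83 → wrap carry → 0x7D84
  0x7D84 + 0xF86A = 0x175EE → wrap carry → 0x75EF
  0x75EF + 0xA0D4 = 0x116C3 → wrap carry → 0x16C4
  0x16C4 + 0x44D0 = 0x05B94
One's-complement sum = 0x5B94.
Checksum = ~0x5B94 & 0xFFFF = 0xA46B.

A46B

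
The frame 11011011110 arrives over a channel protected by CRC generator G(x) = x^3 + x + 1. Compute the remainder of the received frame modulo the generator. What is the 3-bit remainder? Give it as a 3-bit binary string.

000

Modulo-2 division of 11011011110 by 1011:
  pos 0: 1101 XOR 1011 = 0110
  pos 1: 1101 XOR 1011 = 0110
  pos 2: 1100 XOR 1011 = 0111
  pos 3: 1111 XOR 1011 = 0100
  pos 4: 1001 XOR 1011 = 0010
  pos 6: 1011 XOR 1011 = 0000
Remainder = 000 (zero — the frame passes the CRC check).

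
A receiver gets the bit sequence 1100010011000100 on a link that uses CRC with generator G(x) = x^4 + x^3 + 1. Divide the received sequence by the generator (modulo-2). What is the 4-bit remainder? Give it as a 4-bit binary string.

Modulo-2 division of 1100010011000100 by 11001:
  pos 0: 11000 XOR 11001 = 00001
  pos 4: 11001 XOR 11001 = 00000
  pos 9: 10001 XOR 11001 = 01000
  pos 10: 10000 XOR 11001 = 01001
  pos 11: 10010 XOR 11001 = 01011
Remainder = 1011 (nonzero — an error is detected).

1011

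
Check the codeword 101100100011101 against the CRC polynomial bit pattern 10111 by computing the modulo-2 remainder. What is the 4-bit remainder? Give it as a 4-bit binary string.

Modulo-2 division of 101100100011101 by 10111:
  pos 0: 10110 XOR 10111 = 00001
  pos 4: 10100 XOR 10111 = 00011
  pos 7: 11011 XOR 10111 = 01100
  pos 8: 11001 XOR 10111 = 01110
  pos 9: 11100 XOR 10111 = 01011
  pos 10: 10111 XOR 10111 = 00000
Remainder = 0000 (zero — the frame passes the CRC check).

0000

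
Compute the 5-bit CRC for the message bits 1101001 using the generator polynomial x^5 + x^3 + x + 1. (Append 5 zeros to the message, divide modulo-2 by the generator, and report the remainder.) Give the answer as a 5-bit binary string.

11011

Append 5 zeros: 110100100000. Divide by 101011 (XOR where the leading bit is 1):
  pos 0: 110100 XOR 101011 = 011111
  pos 1: 111111 XOR 101011 = 010100
  pos 2: 101000 XOR 101011 = 000011
  pos 6: 110000 XOR 101011 = 011011
Remainder (last 5 bits) = 11011. This is the CRC / FCS.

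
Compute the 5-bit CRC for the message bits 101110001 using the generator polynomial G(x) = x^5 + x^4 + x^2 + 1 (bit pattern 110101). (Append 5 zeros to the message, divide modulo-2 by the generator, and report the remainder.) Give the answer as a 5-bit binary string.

01000

Append 5 zeros: 10111000100000. Divide by 110101 (XOR where the leading bit is 1):
  pos 0: 101110 XOR 110101 = 011011
  pos 1: 110110 XOR 110101 = 000011
  pos 5: 110100 XOR 110101 = 000001
Remainder (last 5 bits) = 01000. This is the CRC / FCS.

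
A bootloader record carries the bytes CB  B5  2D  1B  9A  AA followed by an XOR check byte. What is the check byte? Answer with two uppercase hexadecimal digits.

78

XOR the bytes together:
  start with 0xCB
  0xCB ⊕ 0xB5 = 0x7E
  0x7E ⊕ 0x2D = 0x53
  0x53 ⊕ 0x1B = 0x48
  0x48 ⊕ 0x9A = 0xD2
  0xD2 ⊕ 0xAA = 0x78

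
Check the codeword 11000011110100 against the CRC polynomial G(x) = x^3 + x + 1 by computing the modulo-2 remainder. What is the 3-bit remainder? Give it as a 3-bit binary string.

011

Modulo-2 division of 11000011110100 by 1011:
  pos 0: 1100 XOR 1011 = 0111
  pos 1: 1110 XOR 1011 = 0101
  pos 2: 1010 XOR 1011 = 0001
  pos 5: 1111 XOR 1011 = 0100
  pos 6: 1001 XOR 1011 = 0010
  pos 8: 1001 XOR 1011 = 0010
  pos 10: 1000 XOR 1011 = 0011
Remainder = 011 (nonzero — an error is detected).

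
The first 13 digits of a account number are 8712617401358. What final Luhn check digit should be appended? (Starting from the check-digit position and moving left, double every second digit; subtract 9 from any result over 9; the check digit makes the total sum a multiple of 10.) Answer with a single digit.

0

Partial digits right→left: 8 5 3 1 0 4 7 1 6 2 1 7 8
Double every second digit counting from the check-digit position (so the 1st, 3rd, 5th, ... of the partial from the right).
  doubled (with −9 where >9): 7 6 0 5 3 2 7 → sum 30
  kept as-is: 5 1 4 1 2 7 → sum 20
Total = 30 + 20 = 50.
Check digit = (10 − (50 mod 10)) mod 10 = 0.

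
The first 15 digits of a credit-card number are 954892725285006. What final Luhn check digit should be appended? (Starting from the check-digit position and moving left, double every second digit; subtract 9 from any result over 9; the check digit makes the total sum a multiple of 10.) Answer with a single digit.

4

Partial digits right→left: 6 0 0 5 8 2 5 2 7 2 9 8 4 5 9
Double every second digit counting from the check-digit position (so the 1st, 3rd, 5th, ... of the partial from the right).
  doubled (with −9 where >9): 3 0 7 1 5 9 8 9 → sum 42
  kept as-is: 0 5 2 2 2 8 5 → sum 24
Total = 42 + 24 = 66.
Check digit = (10 − (66 mod 10)) mod 10 = 4.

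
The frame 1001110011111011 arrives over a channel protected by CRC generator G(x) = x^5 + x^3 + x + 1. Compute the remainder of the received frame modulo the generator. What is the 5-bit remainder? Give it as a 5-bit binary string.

00100

Modulo-2 division of 1001110011111011 by 101011:
  pos 0: 100111 XOR 101011 = 001100
  pos 2: 110000 XOR 101011 = 011011
  pos 3: 110111 XOR 101011 = 011100
  pos 4: 111001 XOR 101011 = 010010
  pos 5: 100101 XOR 101011 = 001110
  pos 7: 111011 XOR 101011 = 010000
  pos 8: 100000 XOR 101011 = 001011
  pos 10: 101111 XOR 101011 = 000100
Remainder = 00100 (nonzero — an error is detected).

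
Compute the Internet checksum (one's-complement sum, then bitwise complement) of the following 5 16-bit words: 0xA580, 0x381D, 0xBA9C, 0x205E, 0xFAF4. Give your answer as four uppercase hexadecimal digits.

4C72

One's-complement addition (fold any carry out of bit 15 back into bit 0):
  0xA580 + 0x381D = 0x0DD9D
  0xDD9D + 0xBA9C = 0x19839 → wrap carry → 0x983A
  0x983A + 0x205E = 0x0B898
  0xB898 + 0xFAF4 = 0x1B38C → wrap carry → 0xB38D
One's-complement sum = 0xB38D.
Checksum = ~0xB38D & 0xFFFF = 0x4C72.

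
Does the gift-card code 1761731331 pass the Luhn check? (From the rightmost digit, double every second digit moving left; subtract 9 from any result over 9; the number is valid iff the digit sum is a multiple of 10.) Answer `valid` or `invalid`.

invalid

From the right, keep odd positions and double even positions (subtract 9 from any doubled value over 9):
  doubled (positions 2,4,...): 6 2 5 3 2 → sum 18
  kept (positions 1,3,...): 1 3 3 1 7 → sum 15
Total = 33.
33 mod 10 = 3, so the number is invalid.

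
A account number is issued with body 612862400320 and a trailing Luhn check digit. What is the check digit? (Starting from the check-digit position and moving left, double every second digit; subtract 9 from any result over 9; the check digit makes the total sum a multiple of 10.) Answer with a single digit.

Partial digits right→left: 0 2 3 0 0 4 2 6 8 2 1 6
Double every second digit counting from the check-digit position (so the 1st, 3rd, 5th, ... of the partial from the right).
  doubled (with −9 where >9): 0 6 0 4 7 2 → sum 19
  kept as-is: 2 0 4 6 2 6 → sum 20
Total = 19 + 20 = 39.
Check digit = (10 − (39 mod 10)) mod 10 = 1.

1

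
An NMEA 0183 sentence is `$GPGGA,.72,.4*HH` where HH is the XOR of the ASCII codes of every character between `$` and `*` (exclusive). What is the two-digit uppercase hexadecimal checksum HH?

67

XOR the ASCII codes of the payload characters:
  'G' = 0x47 → acc = 0x47
  'P' = 0x50 → acc = 0x17
  'G' = 0x47 → acc = 0x50
  'G' = 0x47 → acc = 0x17
  'A' = 0x41 → acc = 0x56
  ',' = 0x2C → acc = 0x7A
  '.' = 0x2E → acc = 0x54
  '7' = 0x37 → acc = 0x63
  '2' = 0x32 → acc = 0x51
  ',' = 0x2C → acc = 0x7D
  '.' = 0x2E → acc = 0x53
  '4' = 0x34 → acc = 0x67
Checksum = 0x67.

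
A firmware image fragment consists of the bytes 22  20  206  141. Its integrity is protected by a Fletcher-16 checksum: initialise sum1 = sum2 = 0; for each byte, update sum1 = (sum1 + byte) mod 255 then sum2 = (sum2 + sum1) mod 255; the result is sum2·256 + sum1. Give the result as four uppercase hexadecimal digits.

BF86

Running sums (mod 255):
  after byte 0 (22): sum1=22, sum2=22
  after byte 1 (20): sum1=42, sum2=64
  after byte 2 (206): sum1=248, sum2=57
  after byte 3 (141): sum1=134, sum2=191
Checksum = sum2·256 + sum1 = 191·256 + 134 = 49030 = 0xBF86.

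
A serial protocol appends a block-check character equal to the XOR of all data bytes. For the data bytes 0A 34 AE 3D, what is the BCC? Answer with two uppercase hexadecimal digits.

XOR the bytes together:
  start with 0x0A
  0x0A ⊕ 0x34 = 0x3E
  0x3E ⊕ 0xAE = 0x90
  0x90 ⊕ 0x3D = 0xAD

AD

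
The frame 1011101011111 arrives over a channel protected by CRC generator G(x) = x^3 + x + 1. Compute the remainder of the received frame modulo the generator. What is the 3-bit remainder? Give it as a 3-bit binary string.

101

Modulo-2 division of 1011101011111 by 1011:
  pos 0: 1011 XOR 1011 = 0000
  pos 4: 1010 XOR 1011 = 0001
  pos 7: 1111 XOR 1011 = 0100
  pos 8: 1001 XOR 1011 = 0010
Remainder = 101 (nonzero — an error is detected).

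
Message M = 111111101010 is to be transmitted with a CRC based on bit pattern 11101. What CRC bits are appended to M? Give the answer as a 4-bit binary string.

1101

Append 4 zeros: 1111111010100000. Divide by 11101 (XOR where the leading bit is 1):
  pos 0: 11111 XOR 11101 = 00010
  pos 3: 10110 XOR 11101 = 01011
  pos 4: 10111 XOR 11101 = 01010
  pos 5: 10100 XOR 11101 = 01001
  pos 6: 10011 XOR 11101 = 01110
  pos 7: 11100 XOR 11101 = 00001
  pos 11: 10000 XOR 11101 = 01101
Remainder (last 4 bits) = 1101. This is the CRC / FCS.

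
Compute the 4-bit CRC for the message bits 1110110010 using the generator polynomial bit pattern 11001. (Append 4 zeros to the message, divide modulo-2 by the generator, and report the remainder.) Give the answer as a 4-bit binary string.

Append 4 zeros: 11101100100000. Divide by 11001 (XOR where the leading bit is 1):
  pos 0: 11101 XOR 11001 = 00100
  pos 2: 10010 XOR 11001 = 01011
  pos 3: 10110 XOR 11001 = 01111
  pos 4: 11111 XOR 11001 = 00110
  pos 6: 11000 XOR 11001 = 00001
Remainder (last 4 bits) = 1000. This is the CRC / FCS.

1000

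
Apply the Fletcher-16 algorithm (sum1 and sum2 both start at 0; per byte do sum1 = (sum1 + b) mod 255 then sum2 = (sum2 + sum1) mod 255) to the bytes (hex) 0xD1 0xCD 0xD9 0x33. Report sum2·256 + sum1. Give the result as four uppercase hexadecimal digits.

Running sums (mod 255):
  after byte 0 (0xD1): sum1=209, sum2=209
  after byte 1 (0xCD): sum1=159, sum2=113
  after byte 2 (0xD9): sum1=121, sum2=234
  after byte 3 (0x33): sum1=172, sum2=151
Checksum = sum2·256 + sum1 = 151·256 + 172 = 38828 = 0x97AC.

97AC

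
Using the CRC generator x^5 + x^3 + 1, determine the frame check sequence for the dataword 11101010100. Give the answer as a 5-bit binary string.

01111

Append 5 zeros: 1110101010000000. Divide by 101001 (XOR where the leading bit is 1):
  pos 0: 111010 XOR 101001 = 010011
  pos 1: 100111 XOR 101001 = 001110
  pos 3: 111001 XOR 101001 = 010000
  pos 4: 100000 XOR 101001 = 001001
  pos 6: 100100 XOR 101001 = 001101
  pos 8: 110100 XOR 101001 = 011101
  pos 9: 111010 XOR 101001 = 010011
  pos 10: 100110 XOR 101001 = 001111
Remainder (last 5 bits) = 01111. This is the CRC / FCS.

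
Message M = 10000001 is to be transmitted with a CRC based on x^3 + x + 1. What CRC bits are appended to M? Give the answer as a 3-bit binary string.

000

Append 3 zeros: 10000001000. Divide by 1011 (XOR where the leading bit is 1):
  pos 0: 1000 XOR 1011 = 0011
  pos 2: 1100 XOR 1011 = 0111
  pos 3: 1110 XOR 1011 = 0101
  pos 4: 1011 XOR 1011 = 0000
Remainder (last 3 bits) = 000. This is the CRC / FCS.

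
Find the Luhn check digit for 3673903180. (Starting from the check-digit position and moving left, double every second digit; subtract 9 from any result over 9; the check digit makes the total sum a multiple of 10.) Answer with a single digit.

9

Partial digits right→left: 0 8 1 3 0 9 3 7 6 3
Double every second digit counting from the check-digit position (so the 1st, 3rd, 5th, ... of the partial from the right).
  doubled (with −9 where >9): 0 2 0 6 3 → sum 11
  kept as-is: 8 3 9 7 3 → sum 30
Total = 11 + 30 = 41.
Check digit = (10 − (41 mod 10)) mod 10 = 9.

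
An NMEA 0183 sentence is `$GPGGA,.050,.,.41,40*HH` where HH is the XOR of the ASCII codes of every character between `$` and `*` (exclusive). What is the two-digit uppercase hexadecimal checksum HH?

4C

XOR the ASCII codes of the payload characters:
  'G' = 0x47 → acc = 0x47
  'P' = 0x50 → acc = 0x17
  'G' = 0x47 → acc = 0x50
  'G' = 0x47 → acc = 0x17
  'A' = 0x41 → acc = 0x56
  ',' = 0x2C → acc = 0x7A
  '.' = 0x2E → acc = 0x54
  '0' = 0x30 → acc = 0x64
  '5' = 0x35 → acc = 0x51
  '0' = 0x30 → acc = 0x61
  ',' = 0x2C → acc = 0x4D
  '.' = 0x2E → acc = 0x63
  ',' = 0x2C → acc = 0x4F
  '.' = 0x2E → acc = 0x61
  '4' = 0x34 → acc = 0x55
  '1' = 0x31 → acc = 0x64
  ',' = 0x2C → acc = 0x48
  '4' = 0x34 → acc = 0x7C
  '0' = 0x30 → acc = 0x4C
Checksum = 0x4C.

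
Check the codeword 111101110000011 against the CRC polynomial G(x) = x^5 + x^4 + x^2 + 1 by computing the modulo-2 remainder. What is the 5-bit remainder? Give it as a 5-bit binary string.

Modulo-2 division of 111101110000011 by 110101:
  pos 0: 111101 XOR 110101 = 001000
  pos 2: 100011 XOR 110101 = 010110
  pos 3: 101100 XOR 110101 = 011001
  pos 4: 110010 XOR 110101 = 000111
  pos 7: 111000 XOR 110101 = 001101
  pos 9: 110111 XOR 110101 = 000010
Remainder = 00010 (nonzero — an error is detected).

00010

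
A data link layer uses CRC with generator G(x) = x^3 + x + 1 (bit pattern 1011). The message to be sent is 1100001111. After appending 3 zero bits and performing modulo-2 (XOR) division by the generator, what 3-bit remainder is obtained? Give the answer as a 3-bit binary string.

110

Append 3 zeros: 1100001111000. Divide by 1011 (XOR where the leading bit is 1):
  pos 0: 1100 XOR 1011 = 0111
  pos 1: 1110 XOR 1011 = 0101
  pos 2: 1010 XOR 1011 = 0001
  pos 5: 1111 XOR 1011 = 0100
  pos 6: 1001 XOR 1011 = 0010
  pos 8: 1000 XOR 1011 = 0011
Remainder (last 3 bits) = 110. This is the CRC / FCS.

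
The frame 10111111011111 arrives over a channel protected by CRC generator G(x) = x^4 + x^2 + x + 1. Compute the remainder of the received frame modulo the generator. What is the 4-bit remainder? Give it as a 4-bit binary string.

Modulo-2 division of 10111111011111 by 10111:
  pos 0: 10111 XOR 10111 = 00000
  pos 5: 11101 XOR 10111 = 01010
  pos 6: 10101 XOR 10111 = 00010
  pos 9: 10111 XOR 10111 = 00000
Remainder = 0000 (zero — the frame passes the CRC check).

0000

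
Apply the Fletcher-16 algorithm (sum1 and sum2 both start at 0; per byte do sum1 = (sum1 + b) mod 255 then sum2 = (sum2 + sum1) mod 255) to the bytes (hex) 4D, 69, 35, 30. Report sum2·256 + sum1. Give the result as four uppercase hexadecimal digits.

Running sums (mod 255):
  after byte 0 (4D): sum1=77, sum2=77
  after byte 1 (69): sum1=182, sum2=4
  after byte 2 (35): sum1=235, sum2=239
  after byte 3 (30): sum1=28, sum2=12
Checksum = sum2·256 + sum1 = 12·256 + 28 = 3100 = 0x0C1C.

0C1C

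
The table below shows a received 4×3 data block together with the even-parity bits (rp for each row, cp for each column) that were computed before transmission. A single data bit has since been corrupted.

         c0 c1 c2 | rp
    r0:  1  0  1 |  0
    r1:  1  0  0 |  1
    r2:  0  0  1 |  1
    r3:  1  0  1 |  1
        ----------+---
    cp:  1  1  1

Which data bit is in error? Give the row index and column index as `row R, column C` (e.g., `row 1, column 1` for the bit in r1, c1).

Recompute each row's even parity and compare to rp:
  r0: data parity 0, sent rp 0 → ok
  r1: data parity 1, sent rp 1 → ok
  r2: data parity 1, sent rp 1 → ok
  r3: data parity 0, sent rp 1 → mismatch
Recompute each column's even parity and compare to cp:
  c0: data parity 1, sent cp 1 → ok
  c1: data parity 0, sent cp 1 → mismatch
  c2: data parity 1, sent cp 1 → ok
Exactly one row (r3) and one column (c1) fail → the flipped bit is at their intersection.

row 3, column 1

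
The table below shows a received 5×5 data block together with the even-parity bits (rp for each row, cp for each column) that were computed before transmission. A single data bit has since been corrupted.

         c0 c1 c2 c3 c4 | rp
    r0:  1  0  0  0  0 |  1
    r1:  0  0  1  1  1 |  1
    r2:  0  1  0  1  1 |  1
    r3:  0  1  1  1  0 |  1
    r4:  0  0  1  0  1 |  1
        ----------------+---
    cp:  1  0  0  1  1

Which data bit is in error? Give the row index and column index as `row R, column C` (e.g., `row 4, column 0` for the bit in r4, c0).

row 4, column 2

Recompute each row's even parity and compare to rp:
  r0: data parity 1, sent rp 1 → ok
  r1: data parity 1, sent rp 1 → ok
  r2: data parity 1, sent rp 1 → ok
  r3: data parity 1, sent rp 1 → ok
  r4: data parity 0, sent rp 1 → mismatch
Recompute each column's even parity and compare to cp:
  c0: data parity 1, sent cp 1 → ok
  c1: data parity 0, sent cp 0 → ok
  c2: data parity 1, sent cp 0 → mismatch
  c3: data parity 1, sent cp 1 → ok
  c4: data parity 1, sent cp 1 → ok
Exactly one row (r4) and one column (c2) fail → the flipped bit is at their intersection.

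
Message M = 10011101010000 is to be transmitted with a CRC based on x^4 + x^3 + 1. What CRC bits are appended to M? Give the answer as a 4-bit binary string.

Append 4 zeros: 100111010100000000. Divide by 11001 (XOR where the leading bit is 1):
  pos 0: 10011 XOR 11001 = 01010
  pos 1: 10101 XOR 11001 = 01100
  pos 2: 11000 XOR 11001 = 00001
  pos 6: 11010 XOR 11001 = 00011
  pos 9: 11000 XOR 11001 = 00001
  pos 13: 10000 XOR 11001 = 01001
Remainder (last 4 bits) = 1001. This is the CRC / FCS.

1001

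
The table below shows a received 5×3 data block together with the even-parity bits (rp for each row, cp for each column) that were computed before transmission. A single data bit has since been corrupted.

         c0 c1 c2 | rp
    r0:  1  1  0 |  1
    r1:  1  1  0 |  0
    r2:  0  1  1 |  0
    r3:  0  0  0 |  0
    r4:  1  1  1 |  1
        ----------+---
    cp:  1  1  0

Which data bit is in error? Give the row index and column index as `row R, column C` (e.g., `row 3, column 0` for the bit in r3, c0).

row 0, column 1

Recompute each row's even parity and compare to rp:
  r0: data parity 0, sent rp 1 → mismatch
  r1: data parity 0, sent rp 0 → ok
  r2: data parity 0, sent rp 0 → ok
  r3: data parity 0, sent rp 0 → ok
  r4: data parity 1, sent rp 1 → ok
Recompute each column's even parity and compare to cp:
  c0: data parity 1, sent cp 1 → ok
  c1: data parity 0, sent cp 1 → mismatch
  c2: data parity 0, sent cp 0 → ok
Exactly one row (r0) and one column (c1) fail → the flipped bit is at their intersection.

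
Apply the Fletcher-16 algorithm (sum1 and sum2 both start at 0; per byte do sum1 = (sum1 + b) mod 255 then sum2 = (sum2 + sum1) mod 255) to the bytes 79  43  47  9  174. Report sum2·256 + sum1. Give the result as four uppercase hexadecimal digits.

8761

Running sums (mod 255):
  after byte 0 (79): sum1=79, sum2=79
  after byte 1 (43): sum1=122, sum2=201
  after byte 2 (47): sum1=169, sum2=115
  after byte 3 (9): sum1=178, sum2=38
  after byte 4 (174): sum1=97, sum2=135
Checksum = sum2·256 + sum1 = 135·256 + 97 = 34657 = 0x8761.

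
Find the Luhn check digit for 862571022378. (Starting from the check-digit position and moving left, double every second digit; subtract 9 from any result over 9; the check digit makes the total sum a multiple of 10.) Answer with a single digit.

1

Partial digits right→left: 8 7 3 2 2 0 1 7 5 2 6 8
Double every second digit counting from the check-digit position (so the 1st, 3rd, 5th, ... of the partial from the right).
  doubled (with −9 where >9): 7 6 4 2 1 3 → sum 23
  kept as-is: 7 2 0 7 2 8 → sum 26
Total = 23 + 26 = 49.
Check digit = (10 − (49 mod 10)) mod 10 = 1.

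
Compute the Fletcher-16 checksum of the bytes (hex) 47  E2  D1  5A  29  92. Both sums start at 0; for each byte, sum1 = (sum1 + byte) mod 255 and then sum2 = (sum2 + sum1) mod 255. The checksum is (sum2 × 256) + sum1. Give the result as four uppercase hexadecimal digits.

5512

Running sums (mod 255):
  after byte 0 (47): sum1=71, sum2=71
  after byte 1 (E2): sum1=42, sum2=113
  after byte 2 (D1): sum1=251, sum2=109
  after byte 3 (5A): sum1=86, sum2=195
  after byte 4 (29): sum1=127, sum2=67
  after byte 5 (92): sum1=18, sum2=85
Checksum = sum2·256 + sum1 = 85·256 + 18 = 21778 = 0x5512.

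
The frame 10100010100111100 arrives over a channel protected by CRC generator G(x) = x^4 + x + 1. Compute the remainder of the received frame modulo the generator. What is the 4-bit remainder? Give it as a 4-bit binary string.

0000

Modulo-2 division of 10100010100111100 by 10011:
  pos 0: 10100 XOR 10011 = 00111
  pos 2: 11101 XOR 10011 = 01110
  pos 3: 11100 XOR 10011 = 01111
  pos 4: 11111 XOR 10011 = 01100
  pos 5: 11000 XOR 10011 = 01011
  pos 6: 10110 XOR 10011 = 00101
  pos 8: 10111 XOR 10011 = 00100
  pos 10: 10011 XOR 10011 = 00000
Remainder = 0000 (zero — the frame passes the CRC check).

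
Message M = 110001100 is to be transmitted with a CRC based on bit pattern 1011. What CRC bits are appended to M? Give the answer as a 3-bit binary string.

111

Append 3 zeros: 110001100000. Divide by 1011 (XOR where the leading bit is 1):
  pos 0: 1100 XOR 1011 = 0111
  pos 1: 1110 XOR 1011 = 0101
  pos 2: 1011 XOR 1011 = 0000
  pos 6: 1000 XOR 1011 = 0011
  pos 8: 1100 XOR 1011 = 0111
Remainder (last 3 bits) = 111. This is the CRC / FCS.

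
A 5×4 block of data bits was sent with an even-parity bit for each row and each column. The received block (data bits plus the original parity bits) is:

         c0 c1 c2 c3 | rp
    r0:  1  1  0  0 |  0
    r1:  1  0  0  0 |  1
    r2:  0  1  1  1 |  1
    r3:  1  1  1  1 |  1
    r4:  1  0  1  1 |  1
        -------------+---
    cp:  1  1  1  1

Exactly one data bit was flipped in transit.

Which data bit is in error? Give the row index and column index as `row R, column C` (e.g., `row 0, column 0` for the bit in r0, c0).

Recompute each row's even parity and compare to rp:
  r0: data parity 0, sent rp 0 → ok
  r1: data parity 1, sent rp 1 → ok
  r2: data parity 1, sent rp 1 → ok
  r3: data parity 0, sent rp 1 → mismatch
  r4: data parity 1, sent rp 1 → ok
Recompute each column's even parity and compare to cp:
  c0: data parity 0, sent cp 1 → mismatch
  c1: data parity 1, sent cp 1 → ok
  c2: data parity 1, sent cp 1 → ok
  c3: data parity 1, sent cp 1 → ok
Exactly one row (r3) and one column (c0) fail → the flipped bit is at their intersection.

row 3, column 0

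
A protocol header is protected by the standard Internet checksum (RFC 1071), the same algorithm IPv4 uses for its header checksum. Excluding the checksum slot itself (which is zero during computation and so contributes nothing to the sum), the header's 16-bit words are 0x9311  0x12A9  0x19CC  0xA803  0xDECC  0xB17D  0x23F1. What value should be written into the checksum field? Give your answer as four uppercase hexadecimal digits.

One's-complement addition (fold any carry out of bit 15 back into bit 0):
  0x9311 + 0x12A9 = 0x0A5BA
  0xA5BA + 0x19CC = 0x0BF86
  0xBF86 + 0xA803 = 0x16789 → wrap carry → 0x678A
  0x678A + 0xDECC = 0x14656 → wrap carry → 0x4657
  0x4657 + 0xB17D = 0x0F7D4
  0xF7D4 + 0x23F1 = 0x11BC5 → wrap carry → 0x1BC6
One's-complement sum = 0x1BC6.
Checksum = ~0x1BC6 & 0xFFFF = 0xE439.

E439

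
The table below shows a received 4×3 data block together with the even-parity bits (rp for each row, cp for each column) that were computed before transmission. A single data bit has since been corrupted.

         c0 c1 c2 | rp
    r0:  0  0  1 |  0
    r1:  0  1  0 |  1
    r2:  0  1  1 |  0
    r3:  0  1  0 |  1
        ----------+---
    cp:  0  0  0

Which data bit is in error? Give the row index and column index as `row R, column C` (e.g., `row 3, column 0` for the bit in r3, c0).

row 0, column 1

Recompute each row's even parity and compare to rp:
  r0: data parity 1, sent rp 0 → mismatch
  r1: data parity 1, sent rp 1 → ok
  r2: data parity 0, sent rp 0 → ok
  r3: data parity 1, sent rp 1 → ok
Recompute each column's even parity and compare to cp:
  c0: data parity 0, sent cp 0 → ok
  c1: data parity 1, sent cp 0 → mismatch
  c2: data parity 0, sent cp 0 → ok
Exactly one row (r0) and one column (c1) fail → the flipped bit is at their intersection.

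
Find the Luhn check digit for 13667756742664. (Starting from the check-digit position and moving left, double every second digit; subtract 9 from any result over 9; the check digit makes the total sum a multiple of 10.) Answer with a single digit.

0

Partial digits right→left: 4 6 6 2 4 7 6 5 7 7 6 6 3 1
Double every second digit counting from the check-digit position (so the 1st, 3rd, 5th, ... of the partial from the right).
  doubled (with −9 where >9): 8 3 8 3 5 3 6 → sum 36
  kept as-is: 6 2 7 5 7 6 1 → sum 34
Total = 36 + 34 = 70.
Check digit = (10 − (70 mod 10)) mod 10 = 0.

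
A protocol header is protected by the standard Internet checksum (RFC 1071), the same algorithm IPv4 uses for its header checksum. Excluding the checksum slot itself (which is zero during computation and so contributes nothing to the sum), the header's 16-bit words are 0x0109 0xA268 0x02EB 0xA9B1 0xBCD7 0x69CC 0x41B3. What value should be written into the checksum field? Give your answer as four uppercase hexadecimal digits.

479A

One's-complement addition (fold any carry out of bit 15 back into bit 0):
  0x0109 + 0xA268 = 0x0A371
  0xA371 + 0x02EB = 0x0A65C
  0xA65C + 0xA9B1 = 0x1500D → wrap carry → 0x500E
  0x500E + 0xBCD7 = 0x10CE5 → wrap carry → 0x0CE6
  0x0CE6 + 0x69CC = 0x076B2
  0x76B2 + 0x41B3 = 0x0B865
One's-complement sum = 0xB865.
Checksum = ~0xB865 & 0xFFFF = 0x479A.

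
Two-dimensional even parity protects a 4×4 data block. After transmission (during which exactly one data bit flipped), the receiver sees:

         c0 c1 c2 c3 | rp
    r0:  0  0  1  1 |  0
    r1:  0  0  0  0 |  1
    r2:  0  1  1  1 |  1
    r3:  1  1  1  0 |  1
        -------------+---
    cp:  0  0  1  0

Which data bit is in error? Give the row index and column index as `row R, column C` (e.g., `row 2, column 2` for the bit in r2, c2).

Recompute each row's even parity and compare to rp:
  r0: data parity 0, sent rp 0 → ok
  r1: data parity 0, sent rp 1 → mismatch
  r2: data parity 1, sent rp 1 → ok
  r3: data parity 1, sent rp 1 → ok
Recompute each column's even parity and compare to cp:
  c0: data parity 1, sent cp 0 → mismatch
  c1: data parity 0, sent cp 0 → ok
  c2: data parity 1, sent cp 1 → ok
  c3: data parity 0, sent cp 0 → ok
Exactly one row (r1) and one column (c0) fail → the flipped bit is at their intersection.

row 1, column 0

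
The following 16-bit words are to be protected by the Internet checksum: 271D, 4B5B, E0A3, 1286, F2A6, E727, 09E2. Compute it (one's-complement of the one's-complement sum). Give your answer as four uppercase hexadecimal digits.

One's-complement addition (fold any carry out of bit 15 back into bit 0):
  0x271D + 0x4B5B = 0x07278
  0x7278 + 0xE0A3 = 0x1531B → wrap carry → 0x531C
  0x531C + 0x1286 = 0x065A2
  0x65A2 + 0xF2A6 = 0x15848 → wrap carry → 0x5849
  0x5849 + 0xE727 = 0x13F70 → wrap carry → 0x3F71
  0x3F71 + 0x09E2 = 0x04953
One's-complement sum = 0x4953.
Checksum = ~0x4953 & 0xFFFF = 0xB6AC.

B6AC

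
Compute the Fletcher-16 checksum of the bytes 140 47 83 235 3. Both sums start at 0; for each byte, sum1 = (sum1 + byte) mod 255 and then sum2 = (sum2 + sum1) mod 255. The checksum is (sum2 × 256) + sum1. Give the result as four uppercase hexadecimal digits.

50FD

Running sums (mod 255):
  after byte 0 (140): sum1=140, sum2=140
  after byte 1 (47): sum1=187, sum2=72
  after byte 2 (83): sum1=15, sum2=87
  after byte 3 (235): sum1=250, sum2=82
  after byte 4 (3): sum1=253, sum2=80
Checksum = sum2·256 + sum1 = 80·256 + 253 = 20733 = 0x50FD.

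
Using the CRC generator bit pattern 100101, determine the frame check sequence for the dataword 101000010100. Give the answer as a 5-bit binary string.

01000

Append 5 zeros: 10100001010000000. Divide by 100101 (XOR where the leading bit is 1):
  pos 0: 101000 XOR 100101 = 001101
  pos 2: 110101 XOR 100101 = 010000
  pos 3: 100000 XOR 100101 = 000101
  pos 6: 101100 XOR 100101 = 001001
  pos 8: 100100 XOR 100101 = 000001
Remainder (last 5 bits) = 01000. This is the CRC / FCS.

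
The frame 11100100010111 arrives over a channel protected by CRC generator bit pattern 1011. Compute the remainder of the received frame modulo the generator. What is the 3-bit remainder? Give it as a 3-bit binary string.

Modulo-2 division of 11100100010111 by 1011:
  pos 0: 1110 XOR 1011 = 0101
  pos 1: 1010 XOR 1011 = 0001
  pos 4: 1100 XOR 1011 = 0111
  pos 5: 1110 XOR 1011 = 0101
  pos 6: 1011 XOR 1011 = 0000
Remainder = 111 (nonzero — an error is detected).

111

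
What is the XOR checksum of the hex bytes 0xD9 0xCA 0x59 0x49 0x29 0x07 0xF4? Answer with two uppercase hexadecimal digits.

XOR the bytes together:
  start with 0xD9
  0xD9 ⊕ 0xCA = 0x13
  0x13 ⊕ 0x59 = 0x4A
  0x4A ⊕ 0x49 = 0x03
  0x03 ⊕ 0x29 = 0x2A
  0x2A ⊕ 0x07 = 0x2D
  0x2D ⊕ 0xF4 = 0xD9

D9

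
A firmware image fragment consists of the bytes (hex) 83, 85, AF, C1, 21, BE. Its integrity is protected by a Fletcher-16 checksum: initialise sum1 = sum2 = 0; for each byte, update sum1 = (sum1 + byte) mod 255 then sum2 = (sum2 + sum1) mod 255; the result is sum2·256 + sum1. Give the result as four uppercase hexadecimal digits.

B55A

Running sums (mod 255):
  after byte 0 (83): sum1=131, sum2=131
  after byte 1 (85): sum1=9, sum2=140
  after byte 2 (AF): sum1=184, sum2=69
  after byte 3 (C1): sum1=122, sum2=191
  after byte 4 (21): sum1=155, sum2=91
  after byte 5 (BE): sum1=90, sum2=181
Checksum = sum2·256 + sum1 = 181·256 + 90 = 46426 = 0xB55A.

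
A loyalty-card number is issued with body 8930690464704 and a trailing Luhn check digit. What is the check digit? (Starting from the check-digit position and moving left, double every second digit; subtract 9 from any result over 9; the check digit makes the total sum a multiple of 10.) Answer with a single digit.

Partial digits right→left: 4 0 7 4 6 4 0 9 6 0 3 9 8
Double every second digit counting from the check-digit position (so the 1st, 3rd, 5th, ... of the partial from the right).
  doubled (with −9 where >9): 8 5 3 0 3 6 7 → sum 32
  kept as-is: 0 4 4 9 0 9 → sum 26
Total = 32 + 26 = 58.
Check digit = (10 − (58 mod 10)) mod 10 = 2.

2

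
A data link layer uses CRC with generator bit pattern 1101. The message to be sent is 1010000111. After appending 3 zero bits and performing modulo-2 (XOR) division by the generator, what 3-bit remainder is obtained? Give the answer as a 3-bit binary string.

Append 3 zeros: 1010000111000. Divide by 1101 (XOR where the leading bit is 1):
  pos 0: 1010 XOR 1101 = 0111
  pos 1: 1110 XOR 1101 = 0011
  pos 3: 1100 XOR 1101 = 0001
  pos 6: 1111 XOR 1101 = 0010
  pos 8: 1000 XOR 1101 = 0101
  pos 9: 1010 XOR 1101 = 0111
Remainder (last 3 bits) = 111. This is the CRC / FCS.

111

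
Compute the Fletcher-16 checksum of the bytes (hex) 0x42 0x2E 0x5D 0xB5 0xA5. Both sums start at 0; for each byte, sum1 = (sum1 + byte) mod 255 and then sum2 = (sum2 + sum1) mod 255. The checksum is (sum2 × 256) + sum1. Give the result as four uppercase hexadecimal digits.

Running sums (mod 255):
  after byte 0 (0x42): sum1=66, sum2=66
  after byte 1 (0x2E): sum1=112, sum2=178
  after byte 2 (0x5D): sum1=205, sum2=128
  after byte 3 (0xB5): sum1=131, sum2=4
  after byte 4 (0xA5): sum1=41, sum2=45
Checksum = sum2·256 + sum1 = 45·256 + 41 = 11561 = 0x2D29.

2D29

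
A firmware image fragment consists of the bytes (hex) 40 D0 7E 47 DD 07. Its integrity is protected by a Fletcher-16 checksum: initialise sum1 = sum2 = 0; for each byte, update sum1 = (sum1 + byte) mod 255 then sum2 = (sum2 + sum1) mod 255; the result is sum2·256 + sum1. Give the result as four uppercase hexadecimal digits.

28BB

Running sums (mod 255):
  after byte 0 (40): sum1=64, sum2=64
  after byte 1 (D0): sum1=17, sum2=81
  after byte 2 (7E): sum1=143, sum2=224
  after byte 3 (47): sum1=214, sum2=183
  after byte 4 (DD): sum1=180, sum2=108
  after byte 5 (07): sum1=187, sum2=40
Checksum = sum2·256 + sum1 = 40·256 + 187 = 10427 = 0x28BB.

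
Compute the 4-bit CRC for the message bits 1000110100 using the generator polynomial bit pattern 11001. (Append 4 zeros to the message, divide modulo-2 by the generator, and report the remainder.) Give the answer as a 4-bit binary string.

0010

Append 4 zeros: 10001101000000. Divide by 11001 (XOR where the leading bit is 1):
  pos 0: 10001 XOR 11001 = 01000
  pos 1: 10001 XOR 11001 = 01000
  pos 2: 10000 XOR 11001 = 01001
  pos 3: 10011 XOR 11001 = 01010
  pos 4: 10100 XOR 11001 = 01101
  pos 5: 11010 XOR 11001 = 00011
  pos 8: 11000 XOR 11001 = 00001
Remainder (last 4 bits) = 0010. This is the CRC / FCS.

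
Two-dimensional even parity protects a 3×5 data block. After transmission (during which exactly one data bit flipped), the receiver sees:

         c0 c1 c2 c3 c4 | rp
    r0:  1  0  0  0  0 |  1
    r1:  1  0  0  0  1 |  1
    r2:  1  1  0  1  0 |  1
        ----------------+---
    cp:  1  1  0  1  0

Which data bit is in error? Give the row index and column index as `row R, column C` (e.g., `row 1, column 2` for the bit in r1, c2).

row 1, column 4

Recompute each row's even parity and compare to rp:
  r0: data parity 1, sent rp 1 → ok
  r1: data parity 0, sent rp 1 → mismatch
  r2: data parity 1, sent rp 1 → ok
Recompute each column's even parity and compare to cp:
  c0: data parity 1, sent cp 1 → ok
  c1: data parity 1, sent cp 1 → ok
  c2: data parity 0, sent cp 0 → ok
  c3: data parity 1, sent cp 1 → ok
  c4: data parity 1, sent cp 0 → mismatch
Exactly one row (r1) and one column (c4) fail → the flipped bit is at their intersection.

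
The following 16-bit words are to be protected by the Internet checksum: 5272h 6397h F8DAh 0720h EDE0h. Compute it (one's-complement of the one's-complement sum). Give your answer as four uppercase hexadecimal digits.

One's-complement addition (fold any carry out of bit 15 back into bit 0):
  0x5272 + 0x6397 = 0x0B609
  0xB609 + 0xF8DA = 0x1AEE3 → wrap carry → 0xAEE4
  0xAEE4 + 0x0720 = 0x0B604
  0xB604 + 0xEDE0 = 0x1A3E4 → wrap carry → 0xA3E5
One's-complement sum = 0xA3E5.
Checksum = ~0xA3E5 & 0xFFFF = 0x5C1A.

5C1A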